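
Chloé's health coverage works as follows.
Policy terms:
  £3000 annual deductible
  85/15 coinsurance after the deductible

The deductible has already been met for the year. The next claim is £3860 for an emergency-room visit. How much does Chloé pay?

£579

With the deductible met, the entire £3860 is subject to coinsurance.
15% of £3860 = £579 falls to the patient.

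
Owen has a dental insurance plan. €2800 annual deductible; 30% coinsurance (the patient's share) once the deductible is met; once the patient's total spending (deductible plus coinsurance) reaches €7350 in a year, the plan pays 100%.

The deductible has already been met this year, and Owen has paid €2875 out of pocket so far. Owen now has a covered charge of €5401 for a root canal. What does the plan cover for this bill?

€3780.70

The deductible is already satisfied, so the full bill goes to coinsurance.
30% of €5401 = €1620.30 falls to the patient.
Cumulative spending €2875 + €1620.30 = €4495.30 stays under the €7350 maximum.
The plan picks up €5401 − €1620.30 = €3780.70.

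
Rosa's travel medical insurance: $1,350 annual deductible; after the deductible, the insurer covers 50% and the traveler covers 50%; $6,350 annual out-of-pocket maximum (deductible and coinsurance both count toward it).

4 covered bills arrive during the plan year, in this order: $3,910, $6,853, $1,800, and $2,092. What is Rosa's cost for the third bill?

$293.50

Bill 1, $3,910: $1,350 finishes the deductible; $2,560 goes to coinsurance; traveler's 50% is $1,280. Cost to traveler: $2,630. OOP to date $2,630.
Bill 2, $6,853: deductible already satisfied, so traveler's share is 50% × $6,853 = $3,426.50. Traveler pays $3,426.50; OOP now $6,056.50.
Bill 3, $1,800: deductible already satisfied, so traveler's share is 50% × $1,800 = $900. OOP would hit $6,956.50 > $6,350, so the cap limits the traveler to $6,350 − $6,056.50 = $293.50.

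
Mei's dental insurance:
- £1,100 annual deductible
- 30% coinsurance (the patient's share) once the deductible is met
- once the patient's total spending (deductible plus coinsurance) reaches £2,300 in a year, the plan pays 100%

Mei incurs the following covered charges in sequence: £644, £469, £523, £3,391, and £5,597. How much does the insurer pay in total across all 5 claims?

Bill 1, £644: entire amount goes to the deductible. Patient owes £644 (running OOP £644). Insurer: £644 − £644 = £0.
Bill 2, £469: £456 finishes the deductible; £13 goes to coinsurance; coinsurance £13 × 30% = £3.90. Cost to patient: £459.90. OOP to date £1,103.90. Insurer: £469 − £459.90 = £9.10.
Bill 3, £523: deductible met; 30% of £523 = £156.90. Patient pays £156.90; OOP now £1,260.80. Plan pays £523 − £156.90 = £366.10.
Bill 4, £3,391: deductible met; 30% of £3,391 = £1,017.30. Patient owes £1,017.30 (running OOP £2,278.10). Insurer: £3,391 − £1,017.30 = £2,373.70.
Bill 5, £5,597: 30% coinsurance on £5,597 = £1,679.10. Adding that to £2,278.10 gives £3,957.20, past the £2,300 cap; patient pays only £2,300 − £2,278.10 = £21.90. Plan pays £5,597 − £21.90 = £5,575.10.
Insurer total = bills − patient's total = £10,624 − £2,300 = £8,324.

£8,324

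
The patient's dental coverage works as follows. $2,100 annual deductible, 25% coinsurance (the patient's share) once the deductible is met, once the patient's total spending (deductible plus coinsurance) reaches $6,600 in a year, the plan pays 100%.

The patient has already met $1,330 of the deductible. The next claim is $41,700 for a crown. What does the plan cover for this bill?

Remaining deductible: $2,100 − $1,330 = $770.
The remaining $40,930 (= $41,700 − $770) moves to coinsurance.
25% of $40,930 = $10,232.50 falls to the patient.
So the patient owes $770 + $10,232.50 = $11,002.50 before any cap.
Year-to-date out-of-pocket would reach $1,330 + $11,002.50 = $12,332.50, above the $6,600 maximum, so the patient pays only $6,600 − $1,330 = $5,270.
The plan picks up $41,700 − $5,270 = $36,430.

$36,430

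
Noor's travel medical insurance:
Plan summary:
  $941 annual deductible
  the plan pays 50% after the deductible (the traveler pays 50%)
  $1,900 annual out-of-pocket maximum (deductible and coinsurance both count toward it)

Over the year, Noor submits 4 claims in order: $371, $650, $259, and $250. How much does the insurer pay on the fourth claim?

Claim 1 — $371: fully absorbed by the deductible. Traveler pays $371; OOP now $371. Insurer: $371 − $371 = $0.
Claim 2 — $650: $570 finishes the deductible; $80 goes to coinsurance; traveler's 50% is $40. Cost to traveler: $610. OOP to date $981. Insurer: $650 − $610 = $40.
Claim 3 — $259: deductible met; 50% of $259 = $129.50. Cost to traveler: $129.50. OOP to date $1,110.50. Plan pays $259 − $129.50 = $129.50.
Claim 4 — $250: deductible met; 50% of $250 = $125. Traveler owes $125 (running OOP $1,235.50). Insurer: $250 − $125 = $125.

$125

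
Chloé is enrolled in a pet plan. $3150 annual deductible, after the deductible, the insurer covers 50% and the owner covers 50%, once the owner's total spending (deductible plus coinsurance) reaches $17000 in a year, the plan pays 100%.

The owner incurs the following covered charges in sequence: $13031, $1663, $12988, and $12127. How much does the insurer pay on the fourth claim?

$10543

Claim 1 ($13031): deductible takes $3150, $9881 remains; coinsurance $9881 × 50% = $4940.50. Owner pays $8090.50; OOP now $8090.50. Plan pays $13031 − $8090.50 = $4940.50.
Claim 2 ($1663): 50% coinsurance on $1663 = $831.50. Owner pays $831.50; OOP now $8922. Insurer: $1663 − $831.50 = $831.50.
Claim 3 ($12988): deductible met; 50% of $12988 = $6494. Owner pays $6494; OOP now $15416. Plan pays $12988 − $6494 = $6494.
Claim 4 ($12127): deductible already satisfied, so owner's share is 50% × $12127 = $6063.50. OOP would hit $21479.50 > $17000, so the cap limits the owner to $17000 − $15416 = $1584. Plan pays $12127 − $1584 = $10543.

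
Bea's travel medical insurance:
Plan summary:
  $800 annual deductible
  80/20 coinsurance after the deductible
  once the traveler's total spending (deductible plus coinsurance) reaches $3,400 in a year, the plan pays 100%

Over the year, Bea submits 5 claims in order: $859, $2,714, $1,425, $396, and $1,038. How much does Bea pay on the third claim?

$285

#1 ($859): $800 to deductible, leaving $59; traveler's 20% is $11.80. Traveler pays $811.80; OOP now $811.80.
#2 ($2,714): 20% coinsurance on $2,714 = $542.80. Cost to traveler: $542.80. OOP to date $1,354.60.
#3 ($1,425): deductible met; 20% of $1,425 = $285. Cost to traveler: $285. OOP to date $1,639.60.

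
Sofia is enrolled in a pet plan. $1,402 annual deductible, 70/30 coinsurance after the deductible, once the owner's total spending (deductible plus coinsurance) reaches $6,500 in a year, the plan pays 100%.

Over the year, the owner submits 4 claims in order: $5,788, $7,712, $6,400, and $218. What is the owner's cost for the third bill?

#1 ($5,788): deductible takes $1,402, $4,386 remains; coinsurance $4,386 × 30% = $1,315.80. Cost to owner: $2,717.80. OOP to date $2,717.80.
#2 ($7,712): deductible met; 30% of $7,712 = $2,313.60. Owner pays $2,313.60; OOP now $5,031.40.
#3 ($6,400): deductible met; 30% of $6,400 = $1,920. OOP would hit $6,951.40 > $6,500, so the cap limits the owner to $6,500 − $5,031.40 = $1,468.60.

$1,468.60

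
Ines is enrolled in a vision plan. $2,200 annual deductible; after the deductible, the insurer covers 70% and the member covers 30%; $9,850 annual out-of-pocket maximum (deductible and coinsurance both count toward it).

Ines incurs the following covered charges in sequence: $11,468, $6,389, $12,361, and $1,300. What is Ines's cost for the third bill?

Claim 1 ($11,468): $2,200 to deductible, leaving $9,268; member's 30% is $2,780.40. Member owes $4,980.40 (running OOP $4,980.40).
Claim 2 ($6,389): 30% coinsurance on $6,389 = $1,916.70. Cost to member: $1,916.70. OOP to date $6,897.10.
Claim 3 ($12,361): deductible met; 30% of $12,361 = $3,708.30. That would push OOP to $10,605.40, over the $9,850 cap, so member pays $9,850 − $6,897.10 = $2,952.90.

$2,952.90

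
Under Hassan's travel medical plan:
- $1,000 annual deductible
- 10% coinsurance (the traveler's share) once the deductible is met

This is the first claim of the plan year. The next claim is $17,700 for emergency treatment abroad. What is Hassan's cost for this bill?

Deductible not yet touched, so the first $1,000 of the bill goes to the deductible.
That leaves $17,700 − $1,000 = $16,700 for coinsurance.
10% of $16,700 = $1,670 falls to the traveler.
That puts the traveler's cost at $1,000 + $1,670 = $2,670.

$2,670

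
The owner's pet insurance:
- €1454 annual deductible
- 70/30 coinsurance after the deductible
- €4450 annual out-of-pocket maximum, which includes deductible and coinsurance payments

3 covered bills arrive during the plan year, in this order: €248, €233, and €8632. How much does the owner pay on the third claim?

€3270.70

Claim 1 (€248): entire amount goes to the deductible. Owner owes €248 (running OOP €248).
Claim 2 (€233): all of it applies to the deductible. Owner owes €233 (running OOP €481).
Claim 3 (€8632): €973 finishes the deductible; €7659 goes to coinsurance; owner's 30% is €2297.70. Cost to owner: €3270.70. OOP to date €3751.70.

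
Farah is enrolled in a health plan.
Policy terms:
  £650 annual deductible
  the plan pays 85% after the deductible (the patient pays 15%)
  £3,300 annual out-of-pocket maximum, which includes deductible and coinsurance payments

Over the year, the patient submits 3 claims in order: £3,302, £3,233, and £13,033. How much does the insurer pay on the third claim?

Claim 1 (£3,302): £650 finishes the deductible; £2,652 goes to coinsurance; patient's 15% is £397.80. Patient owes £1,047.80 (running OOP £1,047.80). Insurer: £3,302 − £1,047.80 = £2,254.20.
Claim 2 (£3,233): deductible already satisfied, so patient's share is 15% × £3,233 = £484.95. Patient owes £484.95 (running OOP £1,532.75). Plan pays £3,233 − £484.95 = £2,748.05.
Claim 3 (£13,033): deductible already satisfied, so patient's share is 15% × £13,033 = £1,954.95. That would push OOP to £3,487.70, over the £3,300 cap, so patient pays £3,300 − £1,532.75 = £1,767.25. Plan pays £13,033 − £1,767.25 = £11,265.75.

£11,265.75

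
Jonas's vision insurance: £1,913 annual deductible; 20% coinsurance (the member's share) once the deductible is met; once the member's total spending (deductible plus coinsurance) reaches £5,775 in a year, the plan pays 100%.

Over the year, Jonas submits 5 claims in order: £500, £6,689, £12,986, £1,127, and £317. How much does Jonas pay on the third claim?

Claim 1 — £500: entire amount goes to the deductible. Cost to member: £500. OOP to date £500.
Claim 2 — £6,689: deductible takes £1,413, £5,276 remains; coinsurance £5,276 × 20% = £1,055.20. Cost to member: £2,468.20. OOP to date £2,968.20.
Claim 3 — £12,986: 20% coinsurance on £12,986 = £2,597.20. Member owes £2,597.20 (running OOP £5,565.40).

£2,597.20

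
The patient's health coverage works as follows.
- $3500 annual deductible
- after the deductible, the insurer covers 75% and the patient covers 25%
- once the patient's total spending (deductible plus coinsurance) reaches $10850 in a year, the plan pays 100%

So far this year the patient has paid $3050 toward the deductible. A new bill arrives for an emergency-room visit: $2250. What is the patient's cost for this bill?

Deductible still to meet: $3500 − $3050 = $450.
After the $450 deductible portion, $2250 − $450 = $1800 is subject to coinsurance.
Patient's 25% share of $1800 is $450.
So the patient owes $450 + $450 = $900 before any cap.
Cumulative spending $3050 + $900 = $3950 stays under the $10850 maximum.

$900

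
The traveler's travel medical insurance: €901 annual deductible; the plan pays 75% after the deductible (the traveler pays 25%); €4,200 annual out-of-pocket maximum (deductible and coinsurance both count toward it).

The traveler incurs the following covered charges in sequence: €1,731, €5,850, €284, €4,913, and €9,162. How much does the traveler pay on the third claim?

€71

#1 (€1,731): €901 finishes the deductible; €830 goes to coinsurance; coinsurance €830 × 25% = €207.50. Cost to traveler: €1,108.50. OOP to date €1,108.50.
#2 (€5,850): deductible already satisfied, so traveler's share is 25% × €5,850 = €1,462.50. Cost to traveler: €1,462.50. OOP to date €2,571.
#3 (€284): deductible already satisfied, so traveler's share is 25% × €284 = €71. Cost to traveler: €71. OOP to date €2,642.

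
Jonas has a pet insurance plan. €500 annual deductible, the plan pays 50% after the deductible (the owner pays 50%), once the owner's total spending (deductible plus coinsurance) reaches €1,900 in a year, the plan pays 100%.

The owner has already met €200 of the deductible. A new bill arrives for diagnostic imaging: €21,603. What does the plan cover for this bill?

€200 of the €500 deductible is already met, leaving €300.
After the €300 deductible portion, €21,603 − €300 = €21,303 is subject to coinsurance.
Coinsurance: €21,303 × 50% = €10,651.50.
So the owner owes €300 + €10,651.50 = €10,951.50 before any cap.
Adding €10,951.50 to the €200 already spent would give €11,151.50, which exceeds the €1,900 cap; the owner pays just €1,900 − €200 = €1,700.
The insurer covers the remainder: €21,603 − €1,700 = €19,903.

€19,903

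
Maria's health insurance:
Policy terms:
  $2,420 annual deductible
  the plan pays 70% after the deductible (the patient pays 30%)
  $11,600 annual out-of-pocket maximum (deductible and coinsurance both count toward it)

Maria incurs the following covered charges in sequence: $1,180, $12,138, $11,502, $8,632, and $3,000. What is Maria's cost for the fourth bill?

$2,460

Bill 1, $1,180: all of it applies to the deductible. Cost to patient: $1,180. OOP to date $1,180.
Bill 2, $12,138: deductible takes $1,240, $10,898 remains; coinsurance $10,898 × 30% = $3,269.40. Cost to patient: $4,509.40. OOP to date $5,689.40.
Bill 3, $11,502: 30% coinsurance on $11,502 = $3,450.60. Cost to patient: $3,450.60. OOP to date $9,140.
Bill 4, $8,632: deductible met; 30% of $8,632 = $2,589.60. Adding that to $9,140 gives $11,729.60, past the $11,600 cap; patient pays only $11,600 − $9,140 = $2,460.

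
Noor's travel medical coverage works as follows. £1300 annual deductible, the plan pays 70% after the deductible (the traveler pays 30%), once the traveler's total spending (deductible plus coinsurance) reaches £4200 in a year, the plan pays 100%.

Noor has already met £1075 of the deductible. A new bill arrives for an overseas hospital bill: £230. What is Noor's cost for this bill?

£226.50

£1075 of the £1300 deductible is already met, leaving £225.
After the £225 deductible portion, £230 − £225 = £5 is subject to coinsurance.
Coinsurance: £5 × 30% = £1.50.
So the traveler owes £225 + £1.50 = £226.50 before any cap.
Total out-of-pocket so far would be £1075 + £226.50 = £1301.50, below the £4200 cap — no reduction.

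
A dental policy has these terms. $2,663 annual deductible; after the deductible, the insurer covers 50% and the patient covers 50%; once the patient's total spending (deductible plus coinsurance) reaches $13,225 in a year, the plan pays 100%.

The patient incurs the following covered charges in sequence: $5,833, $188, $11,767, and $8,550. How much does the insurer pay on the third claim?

$5,883.50

Bill 1, $5,833: $2,663 to deductible, leaving $3,170; coinsurance $3,170 × 50% = $1,585. Patient owes $4,248 (running OOP $4,248). Insurer: $5,833 − $4,248 = $1,585.
Bill 2, $188: deductible met; 50% of $188 = $94. Patient owes $94 (running OOP $4,342). Insurer: $188 − $94 = $94.
Bill 3, $11,767: deductible already satisfied, so patient's share is 50% × $11,767 = $5,883.50. Cost to patient: $5,883.50. OOP to date $10,225.50. Insurer: $11,767 − $5,883.50 = $5,883.50.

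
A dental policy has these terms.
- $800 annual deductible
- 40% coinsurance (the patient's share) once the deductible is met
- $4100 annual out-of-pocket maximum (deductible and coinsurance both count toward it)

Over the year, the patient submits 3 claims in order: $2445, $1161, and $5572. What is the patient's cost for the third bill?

$2177.60

#1 ($2445): $800 to deductible, leaving $1645; coinsurance $1645 × 40% = $658. Cost to patient: $1458. OOP to date $1458.
#2 ($1161): deductible met; 40% of $1161 = $464.40. Cost to patient: $464.40. OOP to date $1922.40.
#3 ($5572): deductible met; 40% of $5572 = $2228.80. OOP would hit $4151.20 > $4100, so the cap limits the patient to $4100 − $1922.40 = $2177.60.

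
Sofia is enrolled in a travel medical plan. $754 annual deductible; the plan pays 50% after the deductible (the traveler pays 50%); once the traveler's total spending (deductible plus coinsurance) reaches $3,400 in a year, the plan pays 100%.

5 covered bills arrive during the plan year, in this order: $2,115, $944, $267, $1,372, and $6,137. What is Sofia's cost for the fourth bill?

$686

Claim 1 — $2,115: deductible takes $754, $1,361 remains; coinsurance $1,361 × 50% = $680.50. Traveler owes $1,434.50 (running OOP $1,434.50).
Claim 2 — $944: deductible met; 50% of $944 = $472. Traveler pays $472; OOP now $1,906.50.
Claim 3 — $267: deductible met; 50% of $267 = $133.50. Traveler owes $133.50 (running OOP $2,040).
Claim 4 — $1,372: deductible met; 50% of $1,372 = $686. Cost to traveler: $686. OOP to date $2,726.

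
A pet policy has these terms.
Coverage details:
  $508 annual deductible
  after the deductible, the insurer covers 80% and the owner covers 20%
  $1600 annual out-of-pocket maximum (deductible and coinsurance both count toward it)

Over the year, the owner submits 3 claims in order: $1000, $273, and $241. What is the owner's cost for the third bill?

$48.20

Claim 1 ($1000): $508 finishes the deductible; $492 goes to coinsurance; owner's 20% is $98.40. Cost to owner: $606.40. OOP to date $606.40.
Claim 2 ($273): deductible met; 20% of $273 = $54.60. Cost to owner: $54.60. OOP to date $661.
Claim 3 ($241): deductible already satisfied, so owner's share is 20% × $241 = $48.20. Owner pays $48.20; OOP now $709.20.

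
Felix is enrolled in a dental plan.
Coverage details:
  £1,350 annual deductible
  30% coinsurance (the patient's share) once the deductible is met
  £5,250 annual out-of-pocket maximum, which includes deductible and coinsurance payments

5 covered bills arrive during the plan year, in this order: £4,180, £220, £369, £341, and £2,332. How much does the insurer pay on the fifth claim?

£1,632.40

Claim 1 — £4,180: £1,350 to deductible, leaving £2,830; patient's 30% is £849. Patient owes £2,199 (running OOP £2,199). Insurer: £4,180 − £2,199 = £1,981.
Claim 2 — £220: deductible already satisfied, so patient's share is 30% × £220 = £66. Cost to patient: £66. OOP to date £2,265. Plan pays £220 − £66 = £154.
Claim 3 — £369: deductible met; 30% of £369 = £110.70. Cost to patient: £110.70. OOP to date £2,375.70. Plan pays £369 − £110.70 = £258.30.
Claim 4 — £341: deductible already satisfied, so patient's share is 30% × £341 = £102.30. Cost to patient: £102.30. OOP to date £2,478. Plan pays £341 − £102.30 = £238.70.
Claim 5 — £2,332: 30% coinsurance on £2,332 = £699.60. Patient owes £699.60 (running OOP £3,177.60). Insurer: £2,332 − £699.60 = £1,632.40.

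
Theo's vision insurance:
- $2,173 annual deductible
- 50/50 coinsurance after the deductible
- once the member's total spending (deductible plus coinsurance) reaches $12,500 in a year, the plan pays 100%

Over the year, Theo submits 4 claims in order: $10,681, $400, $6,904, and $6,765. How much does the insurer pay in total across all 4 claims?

$12,250

Claim 1 — $10,681: $2,173 finishes the deductible; $8,508 goes to coinsurance; 50% of $8,508 = $4,254. Member pays $6,427; OOP now $6,427. Insurer: $10,681 − $6,427 = $4,254.
Claim 2 — $400: deductible met; 50% of $400 = $200. Cost to member: $200. OOP to date $6,627. Insurer: $400 − $200 = $200.
Claim 3 — $6,904: 50% coinsurance on $6,904 = $3,452. Member owes $3,452 (running OOP $10,079). Plan pays $6,904 − $3,452 = $3,452.
Claim 4 — $6,765: deductible met; 50% of $6,765 = $3,382.50. OOP would hit $13,461.50 > $12,500, so the cap limits the member to $12,500 − $10,079 = $2,421. Insurer: $6,765 − $2,421 = $4,344.
Insurer total = bills − member's total = $24,750 − $12,500 = $12,250.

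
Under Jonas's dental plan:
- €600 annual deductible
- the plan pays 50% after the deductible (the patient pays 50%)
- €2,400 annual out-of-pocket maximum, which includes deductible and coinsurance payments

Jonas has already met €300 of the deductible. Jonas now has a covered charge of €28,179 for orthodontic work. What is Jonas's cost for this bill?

€2,100

Deductible still to meet: €600 − €300 = €300.
The remaining €27,879 (= €28,179 − €300) moves to coinsurance.
Patient's 50% share of €27,879 is €13,939.50.
So the patient owes €300 + €13,939.50 = €14,239.50 before any cap.
That would bring total out-of-pocket to €14,539.50, past the €2,400 cap. The patient is capped at €2,400 − €300 = €2,100 on this claim.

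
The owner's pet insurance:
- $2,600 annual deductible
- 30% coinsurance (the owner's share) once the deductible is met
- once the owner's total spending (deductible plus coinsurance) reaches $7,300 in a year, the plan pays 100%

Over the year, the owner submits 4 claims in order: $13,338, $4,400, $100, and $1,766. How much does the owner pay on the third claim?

$30

Bill 1, $13,338: $2,600 finishes the deductible; $10,738 goes to coinsurance; 30% of $10,738 = $3,221.40. Owner owes $5,821.40 (running OOP $5,821.40).
Bill 2, $4,400: 30% coinsurance on $4,400 = $1,320. Cost to owner: $1,320. OOP to date $7,141.40.
Bill 3, $100: deductible met; 30% of $100 = $30. Owner pays $30; OOP now $7,171.40.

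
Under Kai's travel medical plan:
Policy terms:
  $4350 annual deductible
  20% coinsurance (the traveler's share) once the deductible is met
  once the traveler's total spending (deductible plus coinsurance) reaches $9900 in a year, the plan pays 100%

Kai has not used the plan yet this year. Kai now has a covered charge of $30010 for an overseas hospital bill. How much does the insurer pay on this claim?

The full $4350 deductible is still open; $4350 of this bill applies to it.
The remaining $25660 (= $30010 − $4350) moves to coinsurance.
Coinsurance: $25660 × 20% = $5132.
Traveler responsibility before any cap: $4350 + $5132 = $9482.
Year-to-date out-of-pocket becomes $0 + $9482 = $9482, still under the $9900 maximum, so no cap applies.
Insurer pays the balance: $30010 − $9482 = $20528.

$20528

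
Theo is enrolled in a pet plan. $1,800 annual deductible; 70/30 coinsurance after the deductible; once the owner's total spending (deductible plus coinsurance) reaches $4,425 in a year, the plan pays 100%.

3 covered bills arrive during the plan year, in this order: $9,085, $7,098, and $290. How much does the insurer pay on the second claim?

Claim 1 ($9,085): $1,800 to deductible, leaving $7,285; 30% of $7,285 = $2,185.50. Owner owes $3,985.50 (running OOP $3,985.50). Insurer: $9,085 − $3,985.50 = $5,099.50.
Claim 2 ($7,098): deductible met; 30% of $7,098 = $2,129.40. Adding that to $3,985.50 gives $6,114.90, past the $4,425 cap; owner pays only $4,425 − $3,985.50 = $439.50. Insurer: $7,098 − $439.50 = $6,658.50.

$6,658.50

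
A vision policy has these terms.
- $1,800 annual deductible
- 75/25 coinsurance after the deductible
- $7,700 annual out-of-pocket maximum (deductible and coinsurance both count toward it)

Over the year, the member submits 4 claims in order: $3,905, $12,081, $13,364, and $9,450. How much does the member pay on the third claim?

#1 ($3,905): deductible takes $1,800, $2,105 remains; member's 25% is $526.25. Cost to member: $2,326.25. OOP to date $2,326.25.
#2 ($12,081): deductible already satisfied, so member's share is 25% × $12,081 = $3,020.25. Member owes $3,020.25 (running OOP $5,346.50).
#3 ($13,364): 25% coinsurance on $13,364 = $3,341. Adding that to $5,346.50 gives $8,687.50, past the $7,700 cap; member pays only $7,700 − $5,346.50 = $2,353.50.

$2,353.50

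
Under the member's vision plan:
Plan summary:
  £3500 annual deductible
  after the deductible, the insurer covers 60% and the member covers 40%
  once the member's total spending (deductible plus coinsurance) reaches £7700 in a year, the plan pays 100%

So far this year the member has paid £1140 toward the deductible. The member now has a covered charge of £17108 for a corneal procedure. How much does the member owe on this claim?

£6560

£1140 of the £3500 deductible is already met, leaving £2360.
That leaves £17108 − £2360 = £14748 for coinsurance.
Coinsurance: £14748 × 40% = £5899.20.
So the member owes £2360 + £5899.20 = £8259.20 before any cap.
Adding £8259.20 to the £1140 already spent would give £9399.20, which exceeds the £7700 cap; the member pays just £7700 − £1140 = £6560.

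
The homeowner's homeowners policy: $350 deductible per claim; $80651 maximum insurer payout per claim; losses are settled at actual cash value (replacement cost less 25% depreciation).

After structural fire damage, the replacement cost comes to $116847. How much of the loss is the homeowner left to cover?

At 25% depreciation, ACV = $116847 − $29211.75 = $87635.25.
Subtract the deductible: $87635.25 − $350 = $87285.25.
$87285.25 exceeds the $80651 limit, so the insurer pays the limit: $80651.
Homeowner's share is the uncovered remainder: $116847 − $80651 = $36196.

$36196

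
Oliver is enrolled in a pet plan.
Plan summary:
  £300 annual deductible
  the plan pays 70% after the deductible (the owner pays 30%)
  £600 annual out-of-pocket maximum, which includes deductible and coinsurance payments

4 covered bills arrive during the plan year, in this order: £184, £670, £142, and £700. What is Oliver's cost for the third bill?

Bill 1, £184: fully absorbed by the deductible. Owner owes £184 (running OOP £184).
Bill 2, £670: £116 finishes the deductible; £554 goes to coinsurance; 30% of £554 = £166.20. Owner pays £282.20; OOP now £466.20.
Bill 3, £142: 30% coinsurance on £142 = £42.60. Owner owes £42.60 (running OOP £508.80).

£42.60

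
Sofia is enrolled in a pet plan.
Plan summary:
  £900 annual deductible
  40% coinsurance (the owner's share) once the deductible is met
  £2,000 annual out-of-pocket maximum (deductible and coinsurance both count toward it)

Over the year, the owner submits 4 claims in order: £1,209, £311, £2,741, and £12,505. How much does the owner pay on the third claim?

Bill 1, £1,209: £900 finishes the deductible; £309 goes to coinsurance; owner's 40% is £123.60. Owner pays £1,023.60; OOP now £1,023.60.
Bill 2, £311: deductible already satisfied, so owner's share is 40% × £311 = £124.40. Owner owes £124.40 (running OOP £1,148).
Bill 3, £2,741: deductible met; 40% of £2,741 = £1,096.40. OOP would hit £2,244.40 > £2,000, so the cap limits the owner to £2,000 − £1,148 = £852.

£852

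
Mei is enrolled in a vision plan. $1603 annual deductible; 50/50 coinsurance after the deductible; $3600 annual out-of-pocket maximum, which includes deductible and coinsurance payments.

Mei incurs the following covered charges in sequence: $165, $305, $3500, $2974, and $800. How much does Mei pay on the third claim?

Claim 1 ($165): all of it applies to the deductible. Member pays $165; OOP now $165.
Claim 2 ($305): all of it applies to the deductible. Member owes $305 (running OOP $470).
Claim 3 ($3500): $1133 finishes the deductible; $2367 goes to coinsurance; coinsurance $2367 × 50% = $1183.50. Member owes $2316.50 (running OOP $2786.50).

$2316.50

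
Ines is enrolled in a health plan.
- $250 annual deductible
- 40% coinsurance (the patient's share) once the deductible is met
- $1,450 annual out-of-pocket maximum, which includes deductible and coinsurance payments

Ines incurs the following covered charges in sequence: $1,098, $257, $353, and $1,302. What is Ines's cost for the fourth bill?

#1 ($1,098): deductible takes $250, $848 remains; patient's 40% is $339.20. Patient owes $589.20 (running OOP $589.20).
#2 ($257): deductible already satisfied, so patient's share is 40% × $257 = $102.80. Patient pays $102.80; OOP now $692.
#3 ($353): 40% coinsurance on $353 = $141.20. Patient owes $141.20 (running OOP $833.20).
#4 ($1,302): 40% coinsurance on $1,302 = $520.80. Patient pays $520.80; OOP now $1,354.

$520.80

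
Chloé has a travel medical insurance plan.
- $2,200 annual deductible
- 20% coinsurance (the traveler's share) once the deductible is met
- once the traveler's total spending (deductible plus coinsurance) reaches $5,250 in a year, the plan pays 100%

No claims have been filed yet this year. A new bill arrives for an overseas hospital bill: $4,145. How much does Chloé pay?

Deductible not yet touched, so the first $2,200 of the bill goes to the deductible.
That leaves $4,145 − $2,200 = $1,945 for coinsurance.
Coinsurance: $1,945 × 20% = $389.
That puts the traveler's cost at $2,200 + $389 = $2,589 before any cap.
Cumulative spending $0 + $2,589 = $2,589 stays under the $5,250 maximum.

$2,589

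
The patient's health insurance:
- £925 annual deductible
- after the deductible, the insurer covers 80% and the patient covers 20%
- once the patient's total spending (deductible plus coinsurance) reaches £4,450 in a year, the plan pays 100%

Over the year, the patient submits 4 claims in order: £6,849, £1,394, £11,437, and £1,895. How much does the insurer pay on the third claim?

Claim 1 — £6,849: £925 to deductible, leaving £5,924; coinsurance £5,924 × 20% = £1,184.80. Patient pays £2,109.80; OOP now £2,109.80. Insurer: £6,849 − £2,109.80 = £4,739.20.
Claim 2 — £1,394: 20% coinsurance on £1,394 = £278.80. Cost to patient: £278.80. OOP to date £2,388.60. Plan pays £1,394 − £278.80 = £1,115.20.
Claim 3 — £11,437: deductible met; 20% of £11,437 = £2,287.40. OOP would hit £4,676 > £4,450, so the cap limits the patient to £4,450 − £2,388.60 = £2,061.40. Plan pays £11,437 − £2,061.40 = £9,375.60.

£9,375.60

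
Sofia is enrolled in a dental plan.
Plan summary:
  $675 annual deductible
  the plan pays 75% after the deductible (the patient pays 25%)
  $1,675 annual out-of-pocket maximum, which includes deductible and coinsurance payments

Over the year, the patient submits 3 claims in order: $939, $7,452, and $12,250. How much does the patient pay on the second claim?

$934

#1 ($939): $675 finishes the deductible; $264 goes to coinsurance; patient's 25% is $66. Patient pays $741; OOP now $741.
#2 ($7,452): deductible already satisfied, so patient's share is 25% × $7,452 = $1,863. OOP would hit $2,604 > $1,675, so the cap limits the patient to $1,675 − $741 = $934.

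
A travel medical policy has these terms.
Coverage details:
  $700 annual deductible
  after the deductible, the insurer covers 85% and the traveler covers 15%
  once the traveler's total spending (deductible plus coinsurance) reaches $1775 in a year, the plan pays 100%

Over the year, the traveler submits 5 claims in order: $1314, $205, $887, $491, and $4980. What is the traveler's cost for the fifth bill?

Claim 1 — $1314: $700 to deductible, leaving $614; 15% of $614 = $92.10. Traveler pays $792.10; OOP now $792.10.
Claim 2 — $205: deductible met; 15% of $205 = $30.75. Traveler pays $30.75; OOP now $822.85.
Claim 3 — $887: deductible already satisfied, so traveler's share is 15% × $887 = $133.05. Traveler pays $133.05; OOP now $955.90.
Claim 4 — $491: deductible already satisfied, so traveler's share is 15% × $491 = $73.65. Traveler owes $73.65 (running OOP $1029.55).
Claim 5 — $4980: deductible met; 15% of $4980 = $747. OOP would hit $1776.55 > $1775, so the cap limits the traveler to $1775 − $1029.55 = $745.45.

$745.45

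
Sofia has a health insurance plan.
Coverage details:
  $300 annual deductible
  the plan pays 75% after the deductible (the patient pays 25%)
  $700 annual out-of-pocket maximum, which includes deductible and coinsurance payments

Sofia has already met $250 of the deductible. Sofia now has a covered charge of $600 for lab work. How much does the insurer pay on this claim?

Deductible still to meet: $300 − $250 = $50.
After the $50 deductible portion, $600 − $50 = $550 is subject to coinsurance.
25% of $550 = $137.50 falls to the patient.
That puts the patient's cost at $50 + $137.50 = $187.50 before any cap.
Year-to-date out-of-pocket becomes $250 + $187.50 = $437.50, still under the $700 maximum, so no cap applies.
The insurer covers the remainder: $600 − $187.50 = $412.50.

$412.50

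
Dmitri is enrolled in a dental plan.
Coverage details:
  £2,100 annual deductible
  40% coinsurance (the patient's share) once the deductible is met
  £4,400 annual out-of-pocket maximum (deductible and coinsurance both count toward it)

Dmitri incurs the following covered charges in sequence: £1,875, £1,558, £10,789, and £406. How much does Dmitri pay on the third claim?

Claim 1 — £1,875: entire amount goes to the deductible. Patient pays £1,875; OOP now £1,875.
Claim 2 — £1,558: deductible takes £225, £1,333 remains; coinsurance £1,333 × 40% = £533.20. Cost to patient: £758.20. OOP to date £2,633.20.
Claim 3 — £10,789: deductible met; 40% of £10,789 = £4,315.60. That would push OOP to £6,948.80, over the £4,400 cap, so patient pays £4,400 − £2,633.20 = £1,766.80.

£1,766.80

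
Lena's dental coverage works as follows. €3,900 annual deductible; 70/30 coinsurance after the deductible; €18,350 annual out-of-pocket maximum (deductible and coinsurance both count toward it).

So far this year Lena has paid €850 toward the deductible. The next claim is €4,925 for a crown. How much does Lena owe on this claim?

Remaining deductible: €3,900 − €850 = €3,050.
After the €3,050 deductible portion, €4,925 − €3,050 = €1,875 is subject to coinsurance.
Coinsurance: €1,875 × 30% = €562.50.
So the patient owes €3,050 + €562.50 = €3,612.50 before any cap.
Cumulative spending €850 + €3,612.50 = €4,462.50 stays under the €18,350 maximum.

€3,612.50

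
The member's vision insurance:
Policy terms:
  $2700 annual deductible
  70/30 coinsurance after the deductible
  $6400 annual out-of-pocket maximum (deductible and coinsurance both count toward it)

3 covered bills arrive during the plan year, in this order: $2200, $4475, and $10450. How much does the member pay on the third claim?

$2507.50

Claim 1 ($2200): entire amount goes to the deductible. Cost to member: $2200. OOP to date $2200.
Claim 2 ($4475): $500 finishes the deductible; $3975 goes to coinsurance; coinsurance $3975 × 30% = $1192.50. Member pays $1692.50; OOP now $3892.50.
Claim 3 ($10450): deductible met; 30% of $10450 = $3135. OOP would hit $7027.50 > $6400, so the cap limits the member to $6400 − $3892.50 = $2507.50.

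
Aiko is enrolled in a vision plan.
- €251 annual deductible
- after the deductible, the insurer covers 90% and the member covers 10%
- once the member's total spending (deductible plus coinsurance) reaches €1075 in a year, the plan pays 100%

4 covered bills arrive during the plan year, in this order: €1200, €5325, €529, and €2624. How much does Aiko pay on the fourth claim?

Bill 1, €1200: €251 to deductible, leaving €949; member's 10% is €94.90. Cost to member: €345.90. OOP to date €345.90.
Bill 2, €5325: deductible met; 10% of €5325 = €532.50. Cost to member: €532.50. OOP to date €878.40.
Bill 3, €529: 10% coinsurance on €529 = €52.90. Member pays €52.90; OOP now €931.30.
Bill 4, €2624: 10% coinsurance on €2624 = €262.40. Adding that to €931.30 gives €1193.70, past the €1075 cap; member pays only €1075 − €931.30 = €143.70.

€143.70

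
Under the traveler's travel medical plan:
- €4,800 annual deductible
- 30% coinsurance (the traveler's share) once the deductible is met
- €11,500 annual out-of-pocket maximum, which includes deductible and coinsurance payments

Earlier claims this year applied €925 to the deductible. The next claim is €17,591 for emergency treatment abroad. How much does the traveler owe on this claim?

€7,989.80

Deductible still to meet: €4,800 − €925 = €3,875.
After the €3,875 deductible portion, €17,591 − €3,875 = €13,716 is subject to coinsurance.
Coinsurance: €13,716 × 30% = €4,114.80.
So the traveler owes €3,875 + €4,114.80 = €7,989.80 before any cap.
Total out-of-pocket so far would be €925 + €7,989.80 = €8,914.80, below the €11,500 cap — no reduction.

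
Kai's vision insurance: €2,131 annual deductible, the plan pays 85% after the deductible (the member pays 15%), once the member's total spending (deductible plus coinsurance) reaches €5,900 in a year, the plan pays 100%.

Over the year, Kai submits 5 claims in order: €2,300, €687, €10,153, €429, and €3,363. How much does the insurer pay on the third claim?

€8,630.05

#1 (€2,300): deductible takes €2,131, €169 remains; member's 15% is €25.35. Cost to member: €2,156.35. OOP to date €2,156.35. Insurer: €2,300 − €2,156.35 = €143.65.
#2 (€687): 15% coinsurance on €687 = €103.05. Cost to member: €103.05. OOP to date €2,259.40. Insurer: €687 − €103.05 = €583.95.
#3 (€10,153): deductible already satisfied, so member's share is 15% × €10,153 = €1,522.95. Member pays €1,522.95; OOP now €3,782.35. Plan pays €10,153 − €1,522.95 = €8,630.05.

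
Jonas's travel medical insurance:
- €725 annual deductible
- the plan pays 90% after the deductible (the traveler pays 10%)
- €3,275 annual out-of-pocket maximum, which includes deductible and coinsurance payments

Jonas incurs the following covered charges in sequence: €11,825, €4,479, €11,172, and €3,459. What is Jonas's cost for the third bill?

€992.10

Bill 1, €11,825: €725 finishes the deductible; €11,100 goes to coinsurance; 10% of €11,100 = €1,110. Traveler pays €1,835; OOP now €1,835.
Bill 2, €4,479: deductible met; 10% of €4,479 = €447.90. Cost to traveler: €447.90. OOP to date €2,282.90.
Bill 3, €11,172: deductible met; 10% of €11,172 = €1,117.20. Adding that to €2,282.90 gives €3,400.10, past the €3,275 cap; traveler pays only €3,275 − €2,282.90 = €992.10.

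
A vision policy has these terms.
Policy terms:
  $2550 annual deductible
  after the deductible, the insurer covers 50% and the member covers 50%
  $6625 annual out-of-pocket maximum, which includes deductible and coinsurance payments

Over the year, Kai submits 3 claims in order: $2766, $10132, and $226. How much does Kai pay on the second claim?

Claim 1 — $2766: deductible takes $2550, $216 remains; member's 50% is $108. Cost to member: $2658. OOP to date $2658.
Claim 2 — $10132: 50% coinsurance on $10132 = $5066. OOP would hit $7724 > $6625, so the cap limits the member to $6625 − $2658 = $3967.

$3967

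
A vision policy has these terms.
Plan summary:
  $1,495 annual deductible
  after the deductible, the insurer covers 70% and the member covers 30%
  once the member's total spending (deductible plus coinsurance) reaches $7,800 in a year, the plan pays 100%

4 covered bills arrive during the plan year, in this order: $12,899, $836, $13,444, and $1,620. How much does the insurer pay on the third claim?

#1 ($12,899): $1,495 finishes the deductible; $11,404 goes to coinsurance; coinsurance $11,404 × 30% = $3,421.20. Cost to member: $4,916.20. OOP to date $4,916.20. Insurer: $12,899 − $4,916.20 = $7,982.80.
#2 ($836): deductible already satisfied, so member's share is 30% × $836 = $250.80. Member owes $250.80 (running OOP $5,167). Insurer: $836 − $250.80 = $585.20.
#3 ($13,444): 30% coinsurance on $13,444 = $4,033.20. That would push OOP to $9,200.20, over the $7,800 cap, so member pays $7,800 − $5,167 = $2,633. Plan pays $13,444 − $2,633 = $10,811.

$10,811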